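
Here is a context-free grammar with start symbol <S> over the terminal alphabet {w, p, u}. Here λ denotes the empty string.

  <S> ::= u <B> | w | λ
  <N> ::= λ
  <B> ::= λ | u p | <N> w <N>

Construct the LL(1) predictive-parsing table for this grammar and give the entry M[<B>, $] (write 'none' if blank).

<B> ::= λ

FIRST(<S>) = {λ, u, w}
FIRST(<N>) = {λ}
FIRST(<B>) = {λ, u, w}  (via <N> w <N>)
FOLLOW(<S>) includes $ since <S> is the start symbol.
FOLLOW(<S>): <S> appears on no right-hand side. Thus FOLLOW(<S>) = {$}.
FOLLOW(<B>): in <S>::=u <B>, the suffix after <B> is empty, so FOLLOW(<B>) ⊇ FOLLOW(<S>) = {$}. Thus FOLLOW(<B>) = {$}.
For <B> ::= λ: FIRST(λ) = {λ}, so it goes in M[<B>, t] for t ∈ {}; since λ ∈ FIRST, also for every t ∈ FOLLOW(<B>) = {$}.
For <B> ::= u p: FIRST(u p) = {u}, so it goes in M[<B>, t] for t ∈ {u}.
For <B> ::= <N> w <N>: FIRST(<N> w <N>) = {w}, so it goes in M[<B>, t] for t ∈ {w}.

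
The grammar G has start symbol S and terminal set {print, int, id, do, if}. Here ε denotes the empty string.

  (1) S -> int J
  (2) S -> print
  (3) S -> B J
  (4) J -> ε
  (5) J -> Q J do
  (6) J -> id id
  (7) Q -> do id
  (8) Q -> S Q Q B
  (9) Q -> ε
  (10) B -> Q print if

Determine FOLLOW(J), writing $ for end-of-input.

FIRST(S) = {do, int, print}  (via B J)
FIRST(Q) = {ε, do, int, print}  (via S Q Q B)
FIRST(J) = {ε, do, id, int, print}  (via Q J do)
FIRST(B) = {do, int, print}  (via Q print if)
FOLLOW(S) includes $ since S is the start symbol.
FOLLOW(S): in Q->S Q Q B, S is followed by Q Q B with FIRST {do, int, print}. Thus FOLLOW(S) = {$, do, int, print}.
FOLLOW(J): in S->int J, the suffix after J is empty, so FOLLOW(J) ⊇ FOLLOW(S) = {$, do, int, print}; in S->B J, the suffix after J is empty, so FOLLOW(J) ⊇ FOLLOW(S) = {$, do, int, print}; in J->Q J do, J is followed by do with FIRST {do}. Thus FOLLOW(J) = {$, do, int, print}.
FOLLOW(Q): in J->Q J do, Q is followed by J do with FIRST {do, id, int, print}; in Q->S Q Q B (occurrence 1), Q is followed by Q B with FIRST {do, int, print}; in Q->S Q Q B (occurrence 2), Q is followed by B with FIRST {do, int, print}; in B->Q print if, Q is followed by print if with FIRST {print}. Thus FOLLOW(Q) = {do, id, int, print}.
FOLLOW(B): in S->B J, B is followed by J with FIRST {ε, do, id, int, print}; in S->B J, the suffix after B is nullable, so FOLLOW(B) ⊇ FOLLOW(S) = {$, do, int, print}; in Q->S Q Q B, the suffix after B is empty, so FOLLOW(B) ⊇ FOLLOW(Q) = {do, id, int, print}. Thus FOLLOW(B) = {$, do, id, int, print}.

{$, do, int, print}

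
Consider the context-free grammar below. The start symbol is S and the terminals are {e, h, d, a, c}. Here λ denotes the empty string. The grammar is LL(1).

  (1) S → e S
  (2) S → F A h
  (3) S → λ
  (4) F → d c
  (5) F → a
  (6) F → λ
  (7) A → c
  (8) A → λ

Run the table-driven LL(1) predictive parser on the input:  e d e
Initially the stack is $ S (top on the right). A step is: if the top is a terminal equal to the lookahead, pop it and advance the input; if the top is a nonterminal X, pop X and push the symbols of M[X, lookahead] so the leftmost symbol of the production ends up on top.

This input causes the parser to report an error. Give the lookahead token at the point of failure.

     Stack      Input    Action
  1  $ S        e d e $  expand S → e S
  2  $ S e      e d e $  match e
  3  $ S        d e $    expand S → F A h
  4  $ h A F    d e $    expand F → d c
  5  $ h A c d  d e $    match d
  6  $ h A c    e $      error: top is terminal c but lookahead is e

e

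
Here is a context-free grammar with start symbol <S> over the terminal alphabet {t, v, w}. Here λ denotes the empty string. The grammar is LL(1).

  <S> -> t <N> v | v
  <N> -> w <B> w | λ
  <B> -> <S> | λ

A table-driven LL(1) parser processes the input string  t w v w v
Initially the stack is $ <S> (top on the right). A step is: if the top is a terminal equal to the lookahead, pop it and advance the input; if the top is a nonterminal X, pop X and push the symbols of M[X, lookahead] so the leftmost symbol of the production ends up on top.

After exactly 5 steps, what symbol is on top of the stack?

<S>

     Stack        Input        Action
  1  $ <S>        t w v w v $  expand <S> -> t <N> v
  2  $ v <N> t    t w v w v $  match t
  3  $ v <N>      w v w v $    expand <N> -> w <B> w
  4  $ v w <B> w  w v w v $    match w
  5  $ v w <B>    v w v $      expand <B> -> <S>
Stack after step 5: $ v w <S> (top = <S>).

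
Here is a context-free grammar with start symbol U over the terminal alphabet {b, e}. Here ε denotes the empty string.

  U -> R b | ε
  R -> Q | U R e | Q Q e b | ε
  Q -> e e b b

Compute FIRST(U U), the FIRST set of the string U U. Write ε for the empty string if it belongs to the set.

FIRST(Q): from Q->e e b b we get {e}. So FIRST(Q) = {e}.
FIRST(U): from U->R b we get {b, e}; from U->ε we get {ε}. So FIRST(U) = {ε, b, e}.
FIRST(R): from R->Q we get {e}; from R->U R e we get {b, e}; from R->Q Q e b we get {e}; from R->ε we get {ε}. So FIRST(R) = {ε, b, e}.
FIRST(U U): take FIRST of each symbol in turn, carrying on past any symbol whose FIRST contains ε; result {ε, b, e}.

{ε, b, e}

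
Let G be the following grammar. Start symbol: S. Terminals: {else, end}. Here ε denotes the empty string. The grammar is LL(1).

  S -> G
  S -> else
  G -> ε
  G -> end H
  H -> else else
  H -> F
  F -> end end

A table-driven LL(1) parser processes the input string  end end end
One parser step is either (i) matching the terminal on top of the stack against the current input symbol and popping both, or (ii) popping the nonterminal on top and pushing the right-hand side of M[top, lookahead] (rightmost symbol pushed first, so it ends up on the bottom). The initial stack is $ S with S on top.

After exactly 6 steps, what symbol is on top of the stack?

     Stack      Input          Action
  1  $ S        end end end $  expand S -> G
  2  $ G        end end end $  expand G -> end H
  3  $ H end    end end end $  match end
  4  $ H        end end $      expand H -> F
  5  $ F        end end $      expand F -> end end
  6  $ end end  end end $      match end
Stack after step 6: $ end (top = end).

end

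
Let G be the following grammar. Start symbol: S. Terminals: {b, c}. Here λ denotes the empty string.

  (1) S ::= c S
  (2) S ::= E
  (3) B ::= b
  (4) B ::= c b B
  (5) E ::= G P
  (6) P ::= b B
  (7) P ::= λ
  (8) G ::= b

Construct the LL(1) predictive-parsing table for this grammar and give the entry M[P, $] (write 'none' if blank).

P ::= λ

FIRST(B) = {b, c}
FIRST(P) = {λ, b}
FIRST(G) = {b}
FIRST(E) = {b}  (via G P)
FIRST(S) = {b, c}  (via E)
FOLLOW(S) includes $ since S is the start symbol.
FOLLOW(E): in S::=E, the suffix after E is empty, so FOLLOW(E) ⊇ FOLLOW(S) = {$}. Thus FOLLOW(E) = {$}.
FOLLOW(P): in E::=G P, the suffix after P is empty, so FOLLOW(P) ⊇ FOLLOW(E) = {$}. Thus FOLLOW(P) = {$}.
For P ::= b B: FIRST(b B) = {b}, so it goes in M[P, t] for t ∈ {b}.
For P ::= λ: FIRST(λ) = {λ}, so it goes in M[P, t] for t ∈ {}; since λ ∈ FIRST, also for every t ∈ FOLLOW(P) = {$}.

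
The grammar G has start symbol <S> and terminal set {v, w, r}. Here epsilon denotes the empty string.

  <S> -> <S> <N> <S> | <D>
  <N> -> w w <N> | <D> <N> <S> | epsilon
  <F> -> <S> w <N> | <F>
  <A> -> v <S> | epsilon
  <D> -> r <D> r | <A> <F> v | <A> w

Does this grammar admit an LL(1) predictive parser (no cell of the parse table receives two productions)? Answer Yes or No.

FIRST(<S>) = {r, v, w}
FIRST(<N>) = {epsilon, r, v, w}
FIRST(<F>) = {r, v, w}
FIRST(<A>) = {epsilon, v}
FIRST(<D>) = {r, v, w}
FOLLOW(<S>) = {$, r, v, w}
FOLLOW(<N>) = {r, v, w}
FOLLOW(<F>) = {v}
FOLLOW(<A>) = {r, v, w}
FOLLOW(<D>) = {$, r, v, w}
Cell M[<A>, v] receives both <A> -> v <S> and <A> -> epsilon — the grammar is not LL(1).

No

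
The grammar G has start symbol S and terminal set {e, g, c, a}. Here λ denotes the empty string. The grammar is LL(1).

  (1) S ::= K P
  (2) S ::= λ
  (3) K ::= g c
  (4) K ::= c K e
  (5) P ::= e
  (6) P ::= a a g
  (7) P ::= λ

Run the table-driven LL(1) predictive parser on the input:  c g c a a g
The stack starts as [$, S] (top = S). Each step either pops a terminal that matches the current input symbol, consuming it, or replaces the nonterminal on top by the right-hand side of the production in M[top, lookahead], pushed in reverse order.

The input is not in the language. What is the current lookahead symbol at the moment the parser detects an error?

a

step 1: stack=$ S  input=c g c a a g $  — expand S ::= K P
step 2: stack=$ P K  input=c g c a a g $  — expand K ::= c K e
step 3: stack=$ P e K c  input=c g c a a g $  — match c
step 4: stack=$ P e K  input=g c a a g $  — expand K ::= g c
step 5: stack=$ P e c g  input=g c a a g $  — match g
step 6: stack=$ P e c  input=c a a g $  — match c
step 7: stack=$ P e  input=a a g $  — error: top is terminal e but lookahead is a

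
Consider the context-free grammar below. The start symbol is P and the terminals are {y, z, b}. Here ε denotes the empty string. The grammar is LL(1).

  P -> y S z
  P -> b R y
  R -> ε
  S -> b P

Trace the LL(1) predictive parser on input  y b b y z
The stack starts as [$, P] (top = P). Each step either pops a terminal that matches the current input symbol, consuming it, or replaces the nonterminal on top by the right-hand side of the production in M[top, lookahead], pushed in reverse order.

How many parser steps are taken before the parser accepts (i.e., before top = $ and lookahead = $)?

     Stack      Input        Action
  1  $ P        y b b y z $  expand P -> y S z
  2  $ z S y    y b b y z $  match y
  3  $ z S      b b y z $    expand S -> b P
  4  $ z P b    b b y z $    match b
  5  $ z P      b y z $      expand P -> b R y
  6  $ z y R b  b y z $      match b
  7  $ z y R    y z $        expand R -> ε
  8  $ z y      y z $        match y
  9  $ z        z $          match z
Accept reached after 9 steps.

9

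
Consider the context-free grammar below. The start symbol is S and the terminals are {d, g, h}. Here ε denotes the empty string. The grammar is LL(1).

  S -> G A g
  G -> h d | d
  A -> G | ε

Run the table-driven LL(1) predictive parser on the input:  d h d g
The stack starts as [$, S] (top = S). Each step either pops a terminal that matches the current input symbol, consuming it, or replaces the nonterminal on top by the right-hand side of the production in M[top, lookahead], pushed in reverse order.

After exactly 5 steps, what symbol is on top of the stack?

step 1: stack=$ S  input=d h d g $  — expand S -> G A g
step 2: stack=$ g A G  input=d h d g $  — expand G -> d
step 3: stack=$ g A d  input=d h d g $  — match d
step 4: stack=$ g A  input=h d g $  — expand A -> G
step 5: stack=$ g G  input=h d g $  — expand G -> h d
Stack after step 5: $ g d h (top = h).

h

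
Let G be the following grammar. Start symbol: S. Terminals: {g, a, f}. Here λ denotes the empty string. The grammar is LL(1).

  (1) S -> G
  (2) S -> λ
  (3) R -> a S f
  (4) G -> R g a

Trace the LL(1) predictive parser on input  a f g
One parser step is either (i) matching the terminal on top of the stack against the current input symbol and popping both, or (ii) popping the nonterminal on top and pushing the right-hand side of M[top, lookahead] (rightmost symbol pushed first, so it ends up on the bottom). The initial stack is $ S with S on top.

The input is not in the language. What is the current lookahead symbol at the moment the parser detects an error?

step 1: stack=$ S  input=a f g $  — expand S -> G
step 2: stack=$ G  input=a f g $  — expand G -> R g a
step 3: stack=$ a g R  input=a f g $  — expand R -> a S f
step 4: stack=$ a g f S a  input=a f g $  — match a
step 5: stack=$ a g f S  input=f g $  — expand S -> λ
step 6: stack=$ a g f  input=f g $  — match f
step 7: stack=$ a g  input=g $  — match g
step 8: stack=$ a  input=$  — error: top is terminal a but lookahead is $

$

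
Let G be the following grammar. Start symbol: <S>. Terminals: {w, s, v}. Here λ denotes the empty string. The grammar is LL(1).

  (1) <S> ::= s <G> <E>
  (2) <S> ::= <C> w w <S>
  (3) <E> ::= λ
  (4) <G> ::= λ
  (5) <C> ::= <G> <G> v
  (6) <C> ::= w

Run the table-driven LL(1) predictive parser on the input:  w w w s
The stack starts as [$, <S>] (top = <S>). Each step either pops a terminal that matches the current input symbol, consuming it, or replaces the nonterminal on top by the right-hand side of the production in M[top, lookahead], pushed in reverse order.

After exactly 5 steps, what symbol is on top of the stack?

<S>

step 1: stack=$ <S>  input=w w w s $  — expand <S> ::= <C> w w <S>
step 2: stack=$ <S> w w <C>  input=w w w s $  — expand <C> ::= w
step 3: stack=$ <S> w w w  input=w w w s $  — match w
step 4: stack=$ <S> w w  input=w w s $  — match w
step 5: stack=$ <S> w  input=w s $  — match w
Stack after step 5: $ <S> (top = <S>).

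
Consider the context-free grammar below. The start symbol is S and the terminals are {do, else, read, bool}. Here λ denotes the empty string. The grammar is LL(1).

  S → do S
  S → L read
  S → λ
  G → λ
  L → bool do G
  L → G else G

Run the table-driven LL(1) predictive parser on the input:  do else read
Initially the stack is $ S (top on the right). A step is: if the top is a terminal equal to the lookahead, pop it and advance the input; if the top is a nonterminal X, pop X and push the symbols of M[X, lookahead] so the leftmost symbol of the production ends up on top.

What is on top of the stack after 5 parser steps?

else

step 1: stack=$ S  input=do else read $  — expand S → do S
step 2: stack=$ S do  input=do else read $  — match do
step 3: stack=$ S  input=else read $  — expand S → L read
step 4: stack=$ read L  input=else read $  — expand L → G else G
step 5: stack=$ read G else G  input=else read $  — expand G → λ
Stack after step 5: $ read G else (top = else).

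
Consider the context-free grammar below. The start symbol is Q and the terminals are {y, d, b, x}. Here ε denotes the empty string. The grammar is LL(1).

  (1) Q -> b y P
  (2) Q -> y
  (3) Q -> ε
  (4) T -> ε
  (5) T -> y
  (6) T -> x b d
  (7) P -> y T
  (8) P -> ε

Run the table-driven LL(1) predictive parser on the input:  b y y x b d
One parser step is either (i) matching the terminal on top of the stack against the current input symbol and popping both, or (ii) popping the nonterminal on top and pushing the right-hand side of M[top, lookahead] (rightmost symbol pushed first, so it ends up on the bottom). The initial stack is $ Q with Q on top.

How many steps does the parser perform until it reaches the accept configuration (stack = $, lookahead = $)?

9

     Stack    Input          Action
  1  $ Q      b y y x b d $  expand Q -> b y P
  2  $ P y b  b y y x b d $  match b
  3  $ P y    y y x b d $    match y
  4  $ P      y x b d $      expand P -> y T
  5  $ T y    y x b d $      match y
  6  $ T      x b d $        expand T -> x b d
  7  $ d b x  x b d $        match x
  8  $ d b    b d $          match b
  9  $ d      d $            match d
Accept reached after 9 steps.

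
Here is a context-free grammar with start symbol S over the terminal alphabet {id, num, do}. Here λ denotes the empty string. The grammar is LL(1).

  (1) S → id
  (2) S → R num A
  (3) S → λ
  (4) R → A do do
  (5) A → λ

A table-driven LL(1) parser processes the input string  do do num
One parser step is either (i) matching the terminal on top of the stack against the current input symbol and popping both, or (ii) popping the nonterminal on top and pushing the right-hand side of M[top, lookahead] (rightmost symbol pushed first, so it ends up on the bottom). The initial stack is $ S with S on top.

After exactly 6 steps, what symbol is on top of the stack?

A

     Stack            Input        Action
  1  $ S              do do num $  expand S → R num A
  2  $ A num R        do do num $  expand R → A do do
  3  $ A num do do A  do do num $  expand A → λ
  4  $ A num do do    do do num $  match do
  5  $ A num do       do num $     match do
  6  $ A num          num $        match num
Stack after step 6: $ A (top = A).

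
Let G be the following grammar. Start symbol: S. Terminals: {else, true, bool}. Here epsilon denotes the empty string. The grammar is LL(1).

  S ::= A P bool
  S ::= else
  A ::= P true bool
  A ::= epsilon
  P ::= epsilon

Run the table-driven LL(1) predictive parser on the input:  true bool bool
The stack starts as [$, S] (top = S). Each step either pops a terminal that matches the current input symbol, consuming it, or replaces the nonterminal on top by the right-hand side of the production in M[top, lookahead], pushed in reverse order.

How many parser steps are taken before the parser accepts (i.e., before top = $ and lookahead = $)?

7

     Stack                 Input             Action
  1  $ S                   true bool bool $  expand S ::= A P bool
  2  $ bool P A            true bool bool $  expand A ::= P true bool
  3  $ bool P bool true P  true bool bool $  expand P ::= epsilon
  4  $ bool P bool true    true bool bool $  match true
  5  $ bool P bool         bool bool $       match bool
  6  $ bool P              bool $            expand P ::= epsilon
  7  $ bool                bool $            match bool
Accept reached after 7 steps.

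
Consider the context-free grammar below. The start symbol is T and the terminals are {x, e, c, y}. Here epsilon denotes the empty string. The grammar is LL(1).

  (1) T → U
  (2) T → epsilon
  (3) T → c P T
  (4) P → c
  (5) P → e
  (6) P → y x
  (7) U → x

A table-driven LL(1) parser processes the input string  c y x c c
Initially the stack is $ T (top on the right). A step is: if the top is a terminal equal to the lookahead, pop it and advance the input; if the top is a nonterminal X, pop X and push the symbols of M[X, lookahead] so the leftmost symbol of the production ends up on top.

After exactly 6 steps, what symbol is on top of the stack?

c

step 1: stack=$ T  input=c y x c c $  — expand T → c P T
step 2: stack=$ T P c  input=c y x c c $  — match c
step 3: stack=$ T P  input=y x c c $  — expand P → y x
step 4: stack=$ T x y  input=y x c c $  — match y
step 5: stack=$ T x  input=x c c $  — match x
step 6: stack=$ T  input=c c $  — expand T → c P T
Stack after step 6: $ T P c (top = c).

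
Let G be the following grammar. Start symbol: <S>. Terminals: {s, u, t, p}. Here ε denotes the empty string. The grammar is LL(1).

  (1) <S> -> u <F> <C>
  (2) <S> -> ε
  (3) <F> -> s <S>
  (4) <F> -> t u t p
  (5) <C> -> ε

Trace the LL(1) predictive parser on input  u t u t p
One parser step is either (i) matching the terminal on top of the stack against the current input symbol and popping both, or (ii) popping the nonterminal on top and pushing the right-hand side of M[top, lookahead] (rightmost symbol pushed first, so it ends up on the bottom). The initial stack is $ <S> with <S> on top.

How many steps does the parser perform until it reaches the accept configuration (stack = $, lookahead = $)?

step 1: stack=$ <S>  input=u t u t p $  — expand <S> -> u <F> <C>
step 2: stack=$ <C> <F> u  input=u t u t p $  — match u
step 3: stack=$ <C> <F>  input=t u t p $  — expand <F> -> t u t p
step 4: stack=$ <C> p t u t  input=t u t p $  — match t
step 5: stack=$ <C> p t u  input=u t p $  — match u
step 6: stack=$ <C> p t  input=t p $  — match t
step 7: stack=$ <C> p  input=p $  — match p
step 8: stack=$ <C>  input=$  — expand <C> -> ε
Accept reached after 8 steps.

8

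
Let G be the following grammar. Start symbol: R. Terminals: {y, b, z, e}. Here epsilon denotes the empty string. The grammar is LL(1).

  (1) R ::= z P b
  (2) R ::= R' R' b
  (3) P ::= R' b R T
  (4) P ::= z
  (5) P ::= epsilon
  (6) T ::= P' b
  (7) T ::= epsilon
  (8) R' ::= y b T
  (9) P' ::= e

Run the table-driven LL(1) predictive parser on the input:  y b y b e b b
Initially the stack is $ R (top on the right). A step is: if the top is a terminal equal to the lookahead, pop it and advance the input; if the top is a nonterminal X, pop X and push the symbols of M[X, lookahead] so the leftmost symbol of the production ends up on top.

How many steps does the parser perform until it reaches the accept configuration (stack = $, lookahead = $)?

13

step 1: stack=$ R  input=y b y b e b b $  — expand R ::= R' R' b
step 2: stack=$ b R' R'  input=y b y b e b b $  — expand R' ::= y b T
step 3: stack=$ b R' T b y  input=y b y b e b b $  — match y
step 4: stack=$ b R' T b  input=b y b e b b $  — match b
step 5: stack=$ b R' T  input=y b e b b $  — expand T ::= epsilon
step 6: stack=$ b R'  input=y b e b b $  — expand R' ::= y b T
step 7: stack=$ b T b y  input=y b e b b $  — match y
step 8: stack=$ b T b  input=b e b b $  — match b
step 9: stack=$ b T  input=e b b $  — expand T ::= P' b
step 10: stack=$ b b P'  input=e b b $  — expand P' ::= e
step 11: stack=$ b b e  input=e b b $  — match e
step 12: stack=$ b b  input=b b $  — match b
step 13: stack=$ b  input=b $  — match b
Accept reached after 13 steps.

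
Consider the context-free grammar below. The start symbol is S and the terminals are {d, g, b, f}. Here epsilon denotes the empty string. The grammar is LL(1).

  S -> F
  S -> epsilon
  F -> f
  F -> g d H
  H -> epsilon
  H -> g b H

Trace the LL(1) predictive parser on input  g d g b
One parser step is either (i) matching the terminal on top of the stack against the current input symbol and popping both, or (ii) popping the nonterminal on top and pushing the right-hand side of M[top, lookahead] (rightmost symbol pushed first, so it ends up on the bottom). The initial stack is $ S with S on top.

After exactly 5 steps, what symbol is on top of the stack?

     Stack    Input      Action
  1  $ S      g d g b $  expand S -> F
  2  $ F      g d g b $  expand F -> g d H
  3  $ H d g  g d g b $  match g
  4  $ H d    d g b $    match d
  5  $ H      g b $      expand H -> g b H
Stack after step 5: $ H b g (top = g).

g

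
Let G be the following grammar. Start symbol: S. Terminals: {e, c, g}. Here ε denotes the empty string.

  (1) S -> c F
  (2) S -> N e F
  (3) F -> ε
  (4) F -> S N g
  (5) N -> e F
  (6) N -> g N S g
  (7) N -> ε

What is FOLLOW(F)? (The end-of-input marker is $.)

{$, c, e, g}

FIRST(N) = {ε, e, g}
FIRST(S) = {c, e, g}  (via N e F)
FIRST(F) = {ε, c, e, g}  (via S N g)
FOLLOW(S) includes $ since S is the start symbol.
FOLLOW(S): in F->S N g, S is followed by N g with FIRST {e, g}; in N->g N S g, S is followed by g with FIRST {g}. Thus FOLLOW(S) = {$, e, g}.
FOLLOW(N): in S->N e F, N is followed by e F with FIRST {e}; in F->S N g, N is followed by g with FIRST {g}; in N->g N S g, N is followed by S g with FIRST {c, e, g}. Thus FOLLOW(N) = {c, e, g}.
FOLLOW(F): in S->c F, the suffix after F is empty, so FOLLOW(F) ⊇ FOLLOW(S) = {$, e, g}; in S->N e F, the suffix after F is empty, so FOLLOW(F) ⊇ FOLLOW(S) = {$, e, g}; in N->e F, the suffix after F is empty, so FOLLOW(F) ⊇ FOLLOW(N) = {c, e, g}. Thus FOLLOW(F) = {$, c, e, g}.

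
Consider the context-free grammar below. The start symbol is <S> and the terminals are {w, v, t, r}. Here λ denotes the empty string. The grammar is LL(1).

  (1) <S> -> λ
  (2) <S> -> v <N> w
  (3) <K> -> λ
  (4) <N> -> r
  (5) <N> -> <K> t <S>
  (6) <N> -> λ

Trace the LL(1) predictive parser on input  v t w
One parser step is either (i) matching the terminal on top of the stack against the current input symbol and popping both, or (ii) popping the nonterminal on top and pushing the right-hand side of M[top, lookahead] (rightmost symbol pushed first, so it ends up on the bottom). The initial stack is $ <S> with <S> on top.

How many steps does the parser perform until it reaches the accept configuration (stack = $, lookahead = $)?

     Stack          Input    Action
  1  $ <S>          v t w $  expand <S> -> v <N> w
  2  $ w <N> v      v t w $  match v
  3  $ w <N>        t w $    expand <N> -> <K> t <S>
  4  $ w <S> t <K>  t w $    expand <K> -> λ
  5  $ w <S> t      t w $    match t
  6  $ w <S>        w $      expand <S> -> λ
  7  $ w            w $      match w
Accept reached after 7 steps.

7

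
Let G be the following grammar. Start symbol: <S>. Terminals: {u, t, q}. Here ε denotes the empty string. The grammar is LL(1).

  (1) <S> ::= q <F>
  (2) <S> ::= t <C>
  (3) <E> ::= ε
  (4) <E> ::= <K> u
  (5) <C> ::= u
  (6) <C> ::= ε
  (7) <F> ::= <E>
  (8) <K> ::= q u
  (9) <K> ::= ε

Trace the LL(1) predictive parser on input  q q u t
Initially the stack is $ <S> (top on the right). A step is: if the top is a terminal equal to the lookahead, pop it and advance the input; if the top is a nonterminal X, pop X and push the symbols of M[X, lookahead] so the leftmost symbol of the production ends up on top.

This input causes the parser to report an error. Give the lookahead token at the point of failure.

t

step 1: stack=$ <S>  input=q q u t $  — expand <S> ::= q <F>
step 2: stack=$ <F> q  input=q q u t $  — match q
step 3: stack=$ <F>  input=q u t $  — expand <F> ::= <E>
step 4: stack=$ <E>  input=q u t $  — expand <E> ::= <K> u
step 5: stack=$ u <K>  input=q u t $  — expand <K> ::= q u
step 6: stack=$ u u q  input=q u t $  — match q
step 7: stack=$ u u  input=u t $  — match u
step 8: stack=$ u  input=t $  — error: top is terminal u but lookahead is t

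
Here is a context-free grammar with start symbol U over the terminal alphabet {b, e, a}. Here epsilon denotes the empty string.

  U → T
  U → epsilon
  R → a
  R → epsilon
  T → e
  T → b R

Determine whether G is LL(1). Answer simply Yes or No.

Yes

FIRST(U) = {epsilon, b, e}
FIRST(R) = {epsilon, a}
FIRST(T) = {b, e}
FOLLOW(U) = {$}
FOLLOW(R) = {$}
FOLLOW(T) = {$}
Each cell of M receives at most one production.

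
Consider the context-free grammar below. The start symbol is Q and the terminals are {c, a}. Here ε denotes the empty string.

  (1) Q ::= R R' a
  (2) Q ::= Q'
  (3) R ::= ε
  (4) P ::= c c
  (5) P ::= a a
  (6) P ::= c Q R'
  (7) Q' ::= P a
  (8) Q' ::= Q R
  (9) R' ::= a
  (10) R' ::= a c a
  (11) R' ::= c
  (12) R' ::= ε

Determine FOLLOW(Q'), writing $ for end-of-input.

{$, a, c}

FIRST(R): from R::=ε we get {ε}. So FIRST(R) = {ε}.
FIRST(P): from P::=c c we get {c}; from P::=a a we get {a}; from P::=c Q R' we get {c}. So FIRST(P) = {a, c}.
FIRST(R'): from R'::=a we get {a}; from R'::=a c a we get {a}; from R'::=c we get {c}; from R'::=ε we get {ε}. So FIRST(R') = {ε, a, c}.
FIRST(Q): from Q::=R R' a we get {a, c}; from Q::=Q' we get {a, c}. So FIRST(Q) = {a, c}.
FIRST(Q'): from Q'::=P a we get {a, c}; from Q'::=Q R we get {a, c}. So FIRST(Q') = {a, c}.
FOLLOW(Q) includes $ since Q is the start symbol.
FOLLOW(P): in Q'::=P a, P is followed by a with FIRST {a}. Thus FOLLOW(P) = {a}.
FOLLOW(R'): in Q::=R R' a, R' is followed by a with FIRST {a}; in P::=c Q R', the suffix after R' is empty, so FOLLOW(R') ⊇ FOLLOW(P) = {a}. Thus FOLLOW(R') = {a}.
FOLLOW(Q): in P::=c Q R', Q is followed by R' with FIRST {ε, a, c}; in P::=c Q R', the suffix after Q is nullable, so FOLLOW(Q) ⊇ FOLLOW(P) = {a}; in Q'::=Q R, Q is followed by R with FIRST {ε}; in Q'::=Q R, the suffix after Q is nullable, so FOLLOW(Q) ⊇ FOLLOW(Q') = {$, a, c}. Thus FOLLOW(Q) = {$, a, c}.
FOLLOW(Q'): in Q::=Q', the suffix after Q' is empty, so FOLLOW(Q') ⊇ FOLLOW(Q) = {$, a, c}. Thus FOLLOW(Q') = {$, a, c}.
FOLLOW(R): in Q::=R R' a, R is followed by R' a with FIRST {a, c}; in Q'::=Q R, the suffix after R is empty, so FOLLOW(R) ⊇ FOLLOW(Q') = {$, a, c}. Thus FOLLOW(R) = {$, a, c}.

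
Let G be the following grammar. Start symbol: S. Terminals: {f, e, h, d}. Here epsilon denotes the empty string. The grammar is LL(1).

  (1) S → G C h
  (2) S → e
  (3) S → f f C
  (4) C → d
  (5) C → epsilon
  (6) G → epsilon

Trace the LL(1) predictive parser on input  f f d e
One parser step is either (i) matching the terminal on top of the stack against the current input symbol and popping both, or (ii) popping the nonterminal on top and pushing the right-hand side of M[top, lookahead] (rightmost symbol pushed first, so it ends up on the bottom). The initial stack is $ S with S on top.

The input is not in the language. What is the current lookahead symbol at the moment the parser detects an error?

step 1: stack=$ S  input=f f d e $  — expand S → f f C
step 2: stack=$ C f f  input=f f d e $  — match f
step 3: stack=$ C f  input=f d e $  — match f
step 4: stack=$ C  input=d e $  — expand C → d
step 5: stack=$ d  input=d e $  — match d
step 6: stack=$  input=e $  — error: stack empty but input remains

e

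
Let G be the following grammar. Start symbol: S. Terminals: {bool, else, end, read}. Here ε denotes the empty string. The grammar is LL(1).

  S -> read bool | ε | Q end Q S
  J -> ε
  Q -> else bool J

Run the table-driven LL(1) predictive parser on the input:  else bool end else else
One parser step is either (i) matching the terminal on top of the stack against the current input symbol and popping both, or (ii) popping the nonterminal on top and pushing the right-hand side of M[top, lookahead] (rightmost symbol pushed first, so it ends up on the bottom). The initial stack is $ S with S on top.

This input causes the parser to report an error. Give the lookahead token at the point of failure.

else

     Stack                  Input                      Action
  1  $ S                    else bool end else else $  expand S -> Q end Q S
  2  $ S Q end Q            else bool end else else $  expand Q -> else bool J
  3  $ S Q end J bool else  else bool end else else $  match else
  4  $ S Q end J bool       bool end else else $       match bool
  5  $ S Q end J            end else else $            expand J -> ε
  6  $ S Q end              end else else $            match end
  7  $ S Q                  else else $                expand Q -> else bool J
  8  $ S J bool else        else else $                match else
  9  $ S J bool             else $                     error: top is terminal bool but lookahead is else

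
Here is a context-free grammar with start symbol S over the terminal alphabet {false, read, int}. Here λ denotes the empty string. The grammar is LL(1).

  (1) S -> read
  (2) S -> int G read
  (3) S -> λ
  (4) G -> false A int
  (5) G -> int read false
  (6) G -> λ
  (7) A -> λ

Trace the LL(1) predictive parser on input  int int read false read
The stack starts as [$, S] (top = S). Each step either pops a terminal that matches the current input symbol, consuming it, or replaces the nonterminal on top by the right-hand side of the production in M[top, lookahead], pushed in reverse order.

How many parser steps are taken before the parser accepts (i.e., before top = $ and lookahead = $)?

7

step 1: stack=$ S  input=int int read false read $  — expand S -> int G read
step 2: stack=$ read G int  input=int int read false read $  — match int
step 3: stack=$ read G  input=int read false read $  — expand G -> int read false
step 4: stack=$ read false read int  input=int read false read $  — match int
step 5: stack=$ read false read  input=read false read $  — match read
step 6: stack=$ read false  input=false read $  — match false
step 7: stack=$ read  input=read $  — match read
Accept reached after 7 steps.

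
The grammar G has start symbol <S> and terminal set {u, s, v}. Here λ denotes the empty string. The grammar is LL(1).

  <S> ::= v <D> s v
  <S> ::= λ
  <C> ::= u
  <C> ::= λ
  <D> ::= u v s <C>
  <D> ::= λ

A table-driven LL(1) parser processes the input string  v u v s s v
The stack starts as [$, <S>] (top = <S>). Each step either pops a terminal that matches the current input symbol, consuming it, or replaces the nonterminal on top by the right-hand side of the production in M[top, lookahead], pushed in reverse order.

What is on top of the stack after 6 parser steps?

<C>

step 1: stack=$ <S>  input=v u v s s v $  — expand <S> ::= v <D> s v
step 2: stack=$ v s <D> v  input=v u v s s v $  — match v
step 3: stack=$ v s <D>  input=u v s s v $  — expand <D> ::= u v s <C>
step 4: stack=$ v s <C> s v u  input=u v s s v $  — match u
step 5: stack=$ v s <C> s v  input=v s s v $  — match v
step 6: stack=$ v s <C> s  input=s s v $  — match s
Stack after step 6: $ v s <C> (top = <C>).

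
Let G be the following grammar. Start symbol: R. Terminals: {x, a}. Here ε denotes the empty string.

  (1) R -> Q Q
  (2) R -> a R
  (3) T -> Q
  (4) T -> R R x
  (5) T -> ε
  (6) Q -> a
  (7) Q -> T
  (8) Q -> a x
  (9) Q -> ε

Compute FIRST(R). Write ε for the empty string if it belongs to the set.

FIRST(R) = {ε, a, x}  (via Q Q)
FIRST(T) = {ε, a, x}  (via Q, R R x)
FIRST(Q) = {ε, a, x}  (via T)

{ε, a, x}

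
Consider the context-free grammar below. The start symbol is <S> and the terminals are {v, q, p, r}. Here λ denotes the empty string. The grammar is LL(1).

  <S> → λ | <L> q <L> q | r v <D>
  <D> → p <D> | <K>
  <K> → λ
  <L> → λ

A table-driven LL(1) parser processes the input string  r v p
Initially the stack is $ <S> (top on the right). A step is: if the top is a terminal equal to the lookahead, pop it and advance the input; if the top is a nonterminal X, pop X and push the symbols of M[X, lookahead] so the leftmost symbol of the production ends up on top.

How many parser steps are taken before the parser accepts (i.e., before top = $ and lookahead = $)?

7

step 1: stack=$ <S>  input=r v p $  — expand <S> → r v <D>
step 2: stack=$ <D> v r  input=r v p $  — match r
step 3: stack=$ <D> v  input=v p $  — match v
step 4: stack=$ <D>  input=p $  — expand <D> → p <D>
step 5: stack=$ <D> p  input=p $  — match p
step 6: stack=$ <D>  input=$  — expand <D> → <K>
step 7: stack=$ <K>  input=$  — expand <K> → λ
Accept reached after 7 steps.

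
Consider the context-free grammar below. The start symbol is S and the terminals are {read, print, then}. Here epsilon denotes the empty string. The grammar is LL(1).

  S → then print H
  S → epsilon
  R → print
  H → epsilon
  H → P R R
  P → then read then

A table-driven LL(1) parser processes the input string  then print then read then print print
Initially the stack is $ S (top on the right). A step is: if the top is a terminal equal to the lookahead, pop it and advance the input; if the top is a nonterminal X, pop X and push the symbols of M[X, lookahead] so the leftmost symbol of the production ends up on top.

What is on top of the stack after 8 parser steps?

R

     Stack                 Input                                    Action
  1  $ S                   then print then read then print print $  expand S → then print H
  2  $ H print then        then print then read then print print $  match then
  3  $ H print             print then read then print print $       match print
  4  $ H                   then read then print print $             expand H → P R R
  5  $ R R P               then read then print print $             expand P → then read then
  6  $ R R then read then  then read then print print $             match then
  7  $ R R then read       read then print print $                  match read
  8  $ R R then            then print print $                       match then
Stack after step 8: $ R R (top = R).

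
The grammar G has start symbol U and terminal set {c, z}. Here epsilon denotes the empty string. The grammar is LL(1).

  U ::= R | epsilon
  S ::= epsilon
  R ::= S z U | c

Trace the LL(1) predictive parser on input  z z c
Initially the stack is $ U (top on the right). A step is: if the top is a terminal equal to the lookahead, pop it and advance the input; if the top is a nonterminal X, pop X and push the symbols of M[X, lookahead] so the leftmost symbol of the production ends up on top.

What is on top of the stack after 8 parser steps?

U

step 1: stack=$ U  input=z z c $  — expand U ::= R
step 2: stack=$ R  input=z z c $  — expand R ::= S z U
step 3: stack=$ U z S  input=z z c $  — expand S ::= epsilon
step 4: stack=$ U z  input=z z c $  — match z
step 5: stack=$ U  input=z c $  — expand U ::= R
step 6: stack=$ R  input=z c $  — expand R ::= S z U
step 7: stack=$ U z S  input=z c $  — expand S ::= epsilon
step 8: stack=$ U z  input=z c $  — match z
Stack after step 8: $ U (top = U).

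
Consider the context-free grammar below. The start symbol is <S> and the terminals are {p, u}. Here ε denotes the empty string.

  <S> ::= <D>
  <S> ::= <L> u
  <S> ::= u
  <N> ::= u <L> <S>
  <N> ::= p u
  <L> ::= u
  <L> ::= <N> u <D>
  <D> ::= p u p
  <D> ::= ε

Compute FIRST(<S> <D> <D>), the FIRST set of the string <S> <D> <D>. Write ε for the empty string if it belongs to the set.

FIRST(<N>): from <N>::=u <L> <S> we get {u}; from <N>::=p u we get {p}. So FIRST(<N>) = {p, u}.
FIRST(<D>): from <D>::=p u p we get {p}; from <D>::=ε we get {ε}. So FIRST(<D>) = {ε, p}.
FIRST(<L>): from <L>::=u we get {u}; from <L>::=<N> u <D> we get {p, u}. So FIRST(<L>) = {p, u}.
FIRST(<S>): from <S>::=<D> we get {ε, p}; from <S>::=<L> u we get {p, u}; from <S>::=u we get {u}. So FIRST(<S>) = {ε, p, u}.
FIRST(<S> <D> <D>): take FIRST of each symbol in turn, carrying on past any symbol whose FIRST contains ε; result {ε, p, u}.

{ε, p, u}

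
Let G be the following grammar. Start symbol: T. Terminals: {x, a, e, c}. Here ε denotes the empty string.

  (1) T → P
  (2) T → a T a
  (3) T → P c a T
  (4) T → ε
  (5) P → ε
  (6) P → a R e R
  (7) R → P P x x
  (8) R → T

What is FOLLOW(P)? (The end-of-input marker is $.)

{$, a, c, e, x}

FIRST(P) = {ε, a}
FIRST(T) = {ε, a, c}  (via P, P c a T)
FIRST(R) = {ε, a, c, x}  (via P P x x, T)
FOLLOW(T) includes $ since T is the start symbol.
FOLLOW(T): in T→a T a, T is followed by a with FIRST {a}; in T→P c a T, the suffix after T is empty (adds nothing new); in R→T, the suffix after T is empty, so FOLLOW(T) ⊇ FOLLOW(R) = {$, a, c, e, x}. Thus FOLLOW(T) = {$, a, c, e, x}.
FOLLOW(P): in T→P, the suffix after P is empty, so FOLLOW(P) ⊇ FOLLOW(T) = {$, a, c, e, x}; in T→P c a T, P is followed by c a T with FIRST {c}; in R→P P x x (occurrence 1), P is followed by P x x with FIRST {a, x}; in R→P P x x (occurrence 2), P is followed by x x with FIRST {x}. Thus FOLLOW(P) = {$, a, c, e, x}.
FOLLOW(R): in P→a R e R (occurrence 1), R is followed by e R with FIRST {e}; in P→a R e R (occurrence 2), the suffix after R is empty, so FOLLOW(R) ⊇ FOLLOW(P) = {$, a, c, e, x}. Thus FOLLOW(R) = {$, a, c, e, x}.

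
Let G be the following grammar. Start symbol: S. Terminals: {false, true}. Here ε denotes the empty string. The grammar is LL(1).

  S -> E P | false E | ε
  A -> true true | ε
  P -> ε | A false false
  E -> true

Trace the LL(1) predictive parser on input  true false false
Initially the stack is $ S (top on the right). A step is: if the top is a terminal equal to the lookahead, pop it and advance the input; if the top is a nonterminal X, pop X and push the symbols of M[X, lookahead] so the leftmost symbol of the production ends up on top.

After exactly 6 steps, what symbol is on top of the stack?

step 1: stack=$ S  input=true false false $  — expand S -> E P
step 2: stack=$ P E  input=true false false $  — expand E -> true
step 3: stack=$ P true  input=true false false $  — match true
step 4: stack=$ P  input=false false $  — expand P -> A false false
step 5: stack=$ false false A  input=false false $  — expand A -> ε
step 6: stack=$ false false  input=false false $  — match false
Stack after step 6: $ false (top = false).

false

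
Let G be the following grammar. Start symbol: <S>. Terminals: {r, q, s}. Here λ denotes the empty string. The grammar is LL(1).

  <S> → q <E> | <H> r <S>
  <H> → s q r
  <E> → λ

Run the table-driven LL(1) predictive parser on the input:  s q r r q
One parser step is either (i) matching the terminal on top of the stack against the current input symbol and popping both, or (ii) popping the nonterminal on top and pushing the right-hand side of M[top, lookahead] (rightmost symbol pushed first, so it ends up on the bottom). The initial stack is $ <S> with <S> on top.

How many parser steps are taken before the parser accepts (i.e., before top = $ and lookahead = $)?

step 1: stack=$ <S>  input=s q r r q $  — expand <S> → <H> r <S>
step 2: stack=$ <S> r <H>  input=s q r r q $  — expand <H> → s q r
step 3: stack=$ <S> r r q s  input=s q r r q $  — match s
step 4: stack=$ <S> r r q  input=q r r q $  — match q
step 5: stack=$ <S> r r  input=r r q $  — match r
step 6: stack=$ <S> r  input=r q $  — match r
step 7: stack=$ <S>  input=q $  — expand <S> → q <E>
step 8: stack=$ <E> q  input=q $  — match q
step 9: stack=$ <E>  input=$  — expand <E> → λ
Accept reached after 9 steps.

9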